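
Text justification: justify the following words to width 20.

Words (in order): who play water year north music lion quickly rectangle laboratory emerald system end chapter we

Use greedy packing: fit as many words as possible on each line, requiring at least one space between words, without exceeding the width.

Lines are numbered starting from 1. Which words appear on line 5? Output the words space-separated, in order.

Answer: system end chapter

Derivation:
Line 1: ['who', 'play', 'water', 'year'] (min_width=19, slack=1)
Line 2: ['north', 'music', 'lion'] (min_width=16, slack=4)
Line 3: ['quickly', 'rectangle'] (min_width=17, slack=3)
Line 4: ['laboratory', 'emerald'] (min_width=18, slack=2)
Line 5: ['system', 'end', 'chapter'] (min_width=18, slack=2)
Line 6: ['we'] (min_width=2, slack=18)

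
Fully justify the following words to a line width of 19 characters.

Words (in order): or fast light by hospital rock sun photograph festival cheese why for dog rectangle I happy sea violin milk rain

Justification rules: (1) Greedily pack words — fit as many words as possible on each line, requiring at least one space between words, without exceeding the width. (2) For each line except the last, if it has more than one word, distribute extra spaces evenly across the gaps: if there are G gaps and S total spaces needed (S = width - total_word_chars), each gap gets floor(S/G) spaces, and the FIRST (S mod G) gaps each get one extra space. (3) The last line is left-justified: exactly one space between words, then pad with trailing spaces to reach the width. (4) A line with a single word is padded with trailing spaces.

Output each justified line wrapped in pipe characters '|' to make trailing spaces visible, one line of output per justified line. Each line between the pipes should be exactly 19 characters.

Answer: |or  fast  light  by|
|hospital  rock  sun|
|photograph festival|
|cheese  why for dog|
|rectangle  I  happy|
|sea   violin   milk|
|rain               |

Derivation:
Line 1: ['or', 'fast', 'light', 'by'] (min_width=16, slack=3)
Line 2: ['hospital', 'rock', 'sun'] (min_width=17, slack=2)
Line 3: ['photograph', 'festival'] (min_width=19, slack=0)
Line 4: ['cheese', 'why', 'for', 'dog'] (min_width=18, slack=1)
Line 5: ['rectangle', 'I', 'happy'] (min_width=17, slack=2)
Line 6: ['sea', 'violin', 'milk'] (min_width=15, slack=4)
Line 7: ['rain'] (min_width=4, slack=15)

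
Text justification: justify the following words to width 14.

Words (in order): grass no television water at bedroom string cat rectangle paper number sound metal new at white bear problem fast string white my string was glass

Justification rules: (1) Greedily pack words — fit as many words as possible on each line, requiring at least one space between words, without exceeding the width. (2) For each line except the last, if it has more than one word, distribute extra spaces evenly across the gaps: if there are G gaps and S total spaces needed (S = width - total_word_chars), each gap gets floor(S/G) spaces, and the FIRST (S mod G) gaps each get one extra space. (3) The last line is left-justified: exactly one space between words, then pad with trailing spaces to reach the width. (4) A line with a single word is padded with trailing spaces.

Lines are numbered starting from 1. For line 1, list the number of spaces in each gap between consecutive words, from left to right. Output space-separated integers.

Answer: 7

Derivation:
Line 1: ['grass', 'no'] (min_width=8, slack=6)
Line 2: ['television'] (min_width=10, slack=4)
Line 3: ['water', 'at'] (min_width=8, slack=6)
Line 4: ['bedroom', 'string'] (min_width=14, slack=0)
Line 5: ['cat', 'rectangle'] (min_width=13, slack=1)
Line 6: ['paper', 'number'] (min_width=12, slack=2)
Line 7: ['sound', 'metal'] (min_width=11, slack=3)
Line 8: ['new', 'at', 'white'] (min_width=12, slack=2)
Line 9: ['bear', 'problem'] (min_width=12, slack=2)
Line 10: ['fast', 'string'] (min_width=11, slack=3)
Line 11: ['white', 'my'] (min_width=8, slack=6)
Line 12: ['string', 'was'] (min_width=10, slack=4)
Line 13: ['glass'] (min_width=5, slack=9)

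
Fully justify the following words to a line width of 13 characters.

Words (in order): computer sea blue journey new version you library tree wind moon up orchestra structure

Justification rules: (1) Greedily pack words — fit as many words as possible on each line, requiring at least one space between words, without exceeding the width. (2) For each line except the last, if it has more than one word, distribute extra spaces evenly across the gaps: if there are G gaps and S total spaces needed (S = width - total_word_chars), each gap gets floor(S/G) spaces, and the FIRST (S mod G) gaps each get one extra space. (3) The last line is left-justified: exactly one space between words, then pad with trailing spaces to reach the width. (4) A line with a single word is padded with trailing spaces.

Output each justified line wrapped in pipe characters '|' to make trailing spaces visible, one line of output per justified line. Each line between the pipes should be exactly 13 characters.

Line 1: ['computer', 'sea'] (min_width=12, slack=1)
Line 2: ['blue', 'journey'] (min_width=12, slack=1)
Line 3: ['new', 'version'] (min_width=11, slack=2)
Line 4: ['you', 'library'] (min_width=11, slack=2)
Line 5: ['tree', 'wind'] (min_width=9, slack=4)
Line 6: ['moon', 'up'] (min_width=7, slack=6)
Line 7: ['orchestra'] (min_width=9, slack=4)
Line 8: ['structure'] (min_width=9, slack=4)

Answer: |computer  sea|
|blue  journey|
|new   version|
|you   library|
|tree     wind|
|moon       up|
|orchestra    |
|structure    |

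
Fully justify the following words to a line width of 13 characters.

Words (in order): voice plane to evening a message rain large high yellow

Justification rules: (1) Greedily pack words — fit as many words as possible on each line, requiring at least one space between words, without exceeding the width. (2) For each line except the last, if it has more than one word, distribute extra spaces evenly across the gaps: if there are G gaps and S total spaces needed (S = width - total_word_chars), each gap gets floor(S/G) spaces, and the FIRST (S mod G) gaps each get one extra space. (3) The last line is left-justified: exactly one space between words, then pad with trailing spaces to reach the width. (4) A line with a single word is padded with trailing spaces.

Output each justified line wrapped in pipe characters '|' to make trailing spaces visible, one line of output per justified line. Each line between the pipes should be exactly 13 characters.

Line 1: ['voice', 'plane'] (min_width=11, slack=2)
Line 2: ['to', 'evening', 'a'] (min_width=12, slack=1)
Line 3: ['message', 'rain'] (min_width=12, slack=1)
Line 4: ['large', 'high'] (min_width=10, slack=3)
Line 5: ['yellow'] (min_width=6, slack=7)

Answer: |voice   plane|
|to  evening a|
|message  rain|
|large    high|
|yellow       |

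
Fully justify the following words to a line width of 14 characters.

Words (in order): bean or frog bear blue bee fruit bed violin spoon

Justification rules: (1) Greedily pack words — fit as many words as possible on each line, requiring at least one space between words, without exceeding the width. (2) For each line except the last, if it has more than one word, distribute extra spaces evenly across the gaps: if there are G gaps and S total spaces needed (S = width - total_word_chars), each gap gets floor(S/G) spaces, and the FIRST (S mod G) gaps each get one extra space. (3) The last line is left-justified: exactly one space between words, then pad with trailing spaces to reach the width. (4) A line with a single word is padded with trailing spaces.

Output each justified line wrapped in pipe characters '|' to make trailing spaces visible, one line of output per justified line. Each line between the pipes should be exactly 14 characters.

Line 1: ['bean', 'or', 'frog'] (min_width=12, slack=2)
Line 2: ['bear', 'blue', 'bee'] (min_width=13, slack=1)
Line 3: ['fruit', 'bed'] (min_width=9, slack=5)
Line 4: ['violin', 'spoon'] (min_width=12, slack=2)

Answer: |bean  or  frog|
|bear  blue bee|
|fruit      bed|
|violin spoon  |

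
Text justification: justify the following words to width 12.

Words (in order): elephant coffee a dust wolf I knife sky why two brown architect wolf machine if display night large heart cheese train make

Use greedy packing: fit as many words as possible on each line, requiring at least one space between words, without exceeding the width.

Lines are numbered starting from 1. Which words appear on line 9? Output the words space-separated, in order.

Answer: if display

Derivation:
Line 1: ['elephant'] (min_width=8, slack=4)
Line 2: ['coffee', 'a'] (min_width=8, slack=4)
Line 3: ['dust', 'wolf', 'I'] (min_width=11, slack=1)
Line 4: ['knife', 'sky'] (min_width=9, slack=3)
Line 5: ['why', 'two'] (min_width=7, slack=5)
Line 6: ['brown'] (min_width=5, slack=7)
Line 7: ['architect'] (min_width=9, slack=3)
Line 8: ['wolf', 'machine'] (min_width=12, slack=0)
Line 9: ['if', 'display'] (min_width=10, slack=2)
Line 10: ['night', 'large'] (min_width=11, slack=1)
Line 11: ['heart', 'cheese'] (min_width=12, slack=0)
Line 12: ['train', 'make'] (min_width=10, slack=2)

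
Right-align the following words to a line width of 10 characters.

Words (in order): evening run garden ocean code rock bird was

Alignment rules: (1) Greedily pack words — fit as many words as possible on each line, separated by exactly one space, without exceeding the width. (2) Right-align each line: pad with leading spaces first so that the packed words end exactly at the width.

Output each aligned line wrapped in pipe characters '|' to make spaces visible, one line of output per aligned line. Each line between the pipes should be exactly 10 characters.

Answer: |   evening|
|run garden|
|ocean code|
| rock bird|
|       was|

Derivation:
Line 1: ['evening'] (min_width=7, slack=3)
Line 2: ['run', 'garden'] (min_width=10, slack=0)
Line 3: ['ocean', 'code'] (min_width=10, slack=0)
Line 4: ['rock', 'bird'] (min_width=9, slack=1)
Line 5: ['was'] (min_width=3, slack=7)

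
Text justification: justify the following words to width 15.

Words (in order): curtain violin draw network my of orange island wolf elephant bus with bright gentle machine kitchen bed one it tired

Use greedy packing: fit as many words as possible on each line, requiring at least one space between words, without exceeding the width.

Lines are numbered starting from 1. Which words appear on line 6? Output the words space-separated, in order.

Line 1: ['curtain', 'violin'] (min_width=14, slack=1)
Line 2: ['draw', 'network', 'my'] (min_width=15, slack=0)
Line 3: ['of', 'orange'] (min_width=9, slack=6)
Line 4: ['island', 'wolf'] (min_width=11, slack=4)
Line 5: ['elephant', 'bus'] (min_width=12, slack=3)
Line 6: ['with', 'bright'] (min_width=11, slack=4)
Line 7: ['gentle', 'machine'] (min_width=14, slack=1)
Line 8: ['kitchen', 'bed', 'one'] (min_width=15, slack=0)
Line 9: ['it', 'tired'] (min_width=8, slack=7)

Answer: with bright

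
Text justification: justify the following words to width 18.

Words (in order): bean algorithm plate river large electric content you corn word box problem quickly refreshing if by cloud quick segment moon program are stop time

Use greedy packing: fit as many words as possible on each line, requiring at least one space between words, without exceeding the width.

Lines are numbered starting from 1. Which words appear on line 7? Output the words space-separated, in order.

Line 1: ['bean', 'algorithm'] (min_width=14, slack=4)
Line 2: ['plate', 'river', 'large'] (min_width=17, slack=1)
Line 3: ['electric', 'content'] (min_width=16, slack=2)
Line 4: ['you', 'corn', 'word', 'box'] (min_width=17, slack=1)
Line 5: ['problem', 'quickly'] (min_width=15, slack=3)
Line 6: ['refreshing', 'if', 'by'] (min_width=16, slack=2)
Line 7: ['cloud', 'quick'] (min_width=11, slack=7)
Line 8: ['segment', 'moon'] (min_width=12, slack=6)
Line 9: ['program', 'are', 'stop'] (min_width=16, slack=2)
Line 10: ['time'] (min_width=4, slack=14)

Answer: cloud quick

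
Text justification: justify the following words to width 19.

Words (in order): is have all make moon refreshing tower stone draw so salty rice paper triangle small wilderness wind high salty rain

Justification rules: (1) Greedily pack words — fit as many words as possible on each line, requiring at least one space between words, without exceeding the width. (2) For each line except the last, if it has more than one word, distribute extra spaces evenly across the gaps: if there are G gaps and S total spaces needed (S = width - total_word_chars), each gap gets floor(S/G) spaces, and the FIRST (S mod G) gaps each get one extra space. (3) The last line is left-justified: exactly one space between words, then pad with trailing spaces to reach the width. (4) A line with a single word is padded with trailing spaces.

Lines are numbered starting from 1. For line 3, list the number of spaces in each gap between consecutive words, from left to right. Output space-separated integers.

Answer: 1 1 1

Derivation:
Line 1: ['is', 'have', 'all', 'make'] (min_width=16, slack=3)
Line 2: ['moon', 'refreshing'] (min_width=15, slack=4)
Line 3: ['tower', 'stone', 'draw', 'so'] (min_width=19, slack=0)
Line 4: ['salty', 'rice', 'paper'] (min_width=16, slack=3)
Line 5: ['triangle', 'small'] (min_width=14, slack=5)
Line 6: ['wilderness', 'wind'] (min_width=15, slack=4)
Line 7: ['high', 'salty', 'rain'] (min_width=15, slack=4)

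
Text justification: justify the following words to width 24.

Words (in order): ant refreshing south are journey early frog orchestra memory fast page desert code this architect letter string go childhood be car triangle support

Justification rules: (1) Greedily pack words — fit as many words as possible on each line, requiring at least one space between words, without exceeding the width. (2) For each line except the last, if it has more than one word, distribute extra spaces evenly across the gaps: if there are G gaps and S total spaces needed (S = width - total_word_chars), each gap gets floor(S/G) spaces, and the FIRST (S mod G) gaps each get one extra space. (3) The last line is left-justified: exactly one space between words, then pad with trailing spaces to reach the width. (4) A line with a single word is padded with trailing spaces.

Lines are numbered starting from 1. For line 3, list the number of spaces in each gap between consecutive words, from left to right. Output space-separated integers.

Line 1: ['ant', 'refreshing', 'south', 'are'] (min_width=24, slack=0)
Line 2: ['journey', 'early', 'frog'] (min_width=18, slack=6)
Line 3: ['orchestra', 'memory', 'fast'] (min_width=21, slack=3)
Line 4: ['page', 'desert', 'code', 'this'] (min_width=21, slack=3)
Line 5: ['architect', 'letter', 'string'] (min_width=23, slack=1)
Line 6: ['go', 'childhood', 'be', 'car'] (min_width=19, slack=5)
Line 7: ['triangle', 'support'] (min_width=16, slack=8)

Answer: 3 2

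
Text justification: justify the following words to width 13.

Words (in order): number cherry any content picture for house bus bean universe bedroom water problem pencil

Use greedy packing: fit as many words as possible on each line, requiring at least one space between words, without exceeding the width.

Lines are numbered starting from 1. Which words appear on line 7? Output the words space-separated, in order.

Line 1: ['number', 'cherry'] (min_width=13, slack=0)
Line 2: ['any', 'content'] (min_width=11, slack=2)
Line 3: ['picture', 'for'] (min_width=11, slack=2)
Line 4: ['house', 'bus'] (min_width=9, slack=4)
Line 5: ['bean', 'universe'] (min_width=13, slack=0)
Line 6: ['bedroom', 'water'] (min_width=13, slack=0)
Line 7: ['problem'] (min_width=7, slack=6)
Line 8: ['pencil'] (min_width=6, slack=7)

Answer: problem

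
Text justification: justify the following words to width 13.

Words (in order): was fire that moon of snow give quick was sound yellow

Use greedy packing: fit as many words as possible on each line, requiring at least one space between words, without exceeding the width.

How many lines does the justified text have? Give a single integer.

Answer: 5

Derivation:
Line 1: ['was', 'fire', 'that'] (min_width=13, slack=0)
Line 2: ['moon', 'of', 'snow'] (min_width=12, slack=1)
Line 3: ['give', 'quick'] (min_width=10, slack=3)
Line 4: ['was', 'sound'] (min_width=9, slack=4)
Line 5: ['yellow'] (min_width=6, slack=7)
Total lines: 5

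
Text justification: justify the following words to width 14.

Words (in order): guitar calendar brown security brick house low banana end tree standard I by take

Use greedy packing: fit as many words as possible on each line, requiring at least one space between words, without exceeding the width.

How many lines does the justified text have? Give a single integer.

Answer: 7

Derivation:
Line 1: ['guitar'] (min_width=6, slack=8)
Line 2: ['calendar', 'brown'] (min_width=14, slack=0)
Line 3: ['security', 'brick'] (min_width=14, slack=0)
Line 4: ['house', 'low'] (min_width=9, slack=5)
Line 5: ['banana', 'end'] (min_width=10, slack=4)
Line 6: ['tree', 'standard'] (min_width=13, slack=1)
Line 7: ['I', 'by', 'take'] (min_width=9, slack=5)
Total lines: 7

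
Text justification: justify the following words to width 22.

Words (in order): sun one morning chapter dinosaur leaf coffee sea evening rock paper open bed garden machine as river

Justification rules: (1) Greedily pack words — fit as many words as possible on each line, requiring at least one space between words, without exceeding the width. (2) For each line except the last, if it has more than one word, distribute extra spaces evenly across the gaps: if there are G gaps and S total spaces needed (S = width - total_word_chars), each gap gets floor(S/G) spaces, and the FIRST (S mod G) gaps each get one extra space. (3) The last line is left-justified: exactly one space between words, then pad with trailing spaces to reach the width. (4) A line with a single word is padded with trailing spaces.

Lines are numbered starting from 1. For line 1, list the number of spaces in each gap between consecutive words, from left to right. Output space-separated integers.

Answer: 5 4

Derivation:
Line 1: ['sun', 'one', 'morning'] (min_width=15, slack=7)
Line 2: ['chapter', 'dinosaur', 'leaf'] (min_width=21, slack=1)
Line 3: ['coffee', 'sea', 'evening'] (min_width=18, slack=4)
Line 4: ['rock', 'paper', 'open', 'bed'] (min_width=19, slack=3)
Line 5: ['garden', 'machine', 'as'] (min_width=17, slack=5)
Line 6: ['river'] (min_width=5, slack=17)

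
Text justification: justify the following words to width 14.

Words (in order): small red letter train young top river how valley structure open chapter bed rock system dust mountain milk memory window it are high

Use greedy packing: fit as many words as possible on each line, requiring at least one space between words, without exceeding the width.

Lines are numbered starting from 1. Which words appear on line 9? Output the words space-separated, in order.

Line 1: ['small', 'red'] (min_width=9, slack=5)
Line 2: ['letter', 'train'] (min_width=12, slack=2)
Line 3: ['young', 'top'] (min_width=9, slack=5)
Line 4: ['river', 'how'] (min_width=9, slack=5)
Line 5: ['valley'] (min_width=6, slack=8)
Line 6: ['structure', 'open'] (min_width=14, slack=0)
Line 7: ['chapter', 'bed'] (min_width=11, slack=3)
Line 8: ['rock', 'system'] (min_width=11, slack=3)
Line 9: ['dust', 'mountain'] (min_width=13, slack=1)
Line 10: ['milk', 'memory'] (min_width=11, slack=3)
Line 11: ['window', 'it', 'are'] (min_width=13, slack=1)
Line 12: ['high'] (min_width=4, slack=10)

Answer: dust mountain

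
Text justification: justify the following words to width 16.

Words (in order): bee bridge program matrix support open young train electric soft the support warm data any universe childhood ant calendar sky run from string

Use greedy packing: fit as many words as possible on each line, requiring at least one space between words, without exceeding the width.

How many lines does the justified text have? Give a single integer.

Line 1: ['bee', 'bridge'] (min_width=10, slack=6)
Line 2: ['program', 'matrix'] (min_width=14, slack=2)
Line 3: ['support', 'open'] (min_width=12, slack=4)
Line 4: ['young', 'train'] (min_width=11, slack=5)
Line 5: ['electric', 'soft'] (min_width=13, slack=3)
Line 6: ['the', 'support', 'warm'] (min_width=16, slack=0)
Line 7: ['data', 'any'] (min_width=8, slack=8)
Line 8: ['universe'] (min_width=8, slack=8)
Line 9: ['childhood', 'ant'] (min_width=13, slack=3)
Line 10: ['calendar', 'sky', 'run'] (min_width=16, slack=0)
Line 11: ['from', 'string'] (min_width=11, slack=5)
Total lines: 11

Answer: 11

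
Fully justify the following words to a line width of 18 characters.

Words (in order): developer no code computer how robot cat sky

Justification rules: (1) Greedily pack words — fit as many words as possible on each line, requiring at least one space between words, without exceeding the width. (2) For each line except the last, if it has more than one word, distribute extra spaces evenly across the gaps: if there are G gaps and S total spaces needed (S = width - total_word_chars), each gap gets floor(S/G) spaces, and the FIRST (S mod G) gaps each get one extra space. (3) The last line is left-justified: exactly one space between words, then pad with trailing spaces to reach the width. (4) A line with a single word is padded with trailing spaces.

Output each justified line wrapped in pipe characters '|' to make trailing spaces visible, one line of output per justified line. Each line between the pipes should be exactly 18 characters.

Line 1: ['developer', 'no', 'code'] (min_width=17, slack=1)
Line 2: ['computer', 'how', 'robot'] (min_width=18, slack=0)
Line 3: ['cat', 'sky'] (min_width=7, slack=11)

Answer: |developer  no code|
|computer how robot|
|cat sky           |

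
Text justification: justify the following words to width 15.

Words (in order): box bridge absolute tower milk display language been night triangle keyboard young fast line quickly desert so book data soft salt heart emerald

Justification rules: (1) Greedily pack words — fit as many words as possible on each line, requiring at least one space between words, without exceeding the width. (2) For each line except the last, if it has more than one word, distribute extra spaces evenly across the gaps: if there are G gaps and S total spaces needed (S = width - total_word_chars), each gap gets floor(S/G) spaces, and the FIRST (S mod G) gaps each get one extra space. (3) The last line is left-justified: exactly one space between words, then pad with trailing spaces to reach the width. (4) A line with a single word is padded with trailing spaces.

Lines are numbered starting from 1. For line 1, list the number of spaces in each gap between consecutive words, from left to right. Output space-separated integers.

Answer: 6

Derivation:
Line 1: ['box', 'bridge'] (min_width=10, slack=5)
Line 2: ['absolute', 'tower'] (min_width=14, slack=1)
Line 3: ['milk', 'display'] (min_width=12, slack=3)
Line 4: ['language', 'been'] (min_width=13, slack=2)
Line 5: ['night', 'triangle'] (min_width=14, slack=1)
Line 6: ['keyboard', 'young'] (min_width=14, slack=1)
Line 7: ['fast', 'line'] (min_width=9, slack=6)
Line 8: ['quickly', 'desert'] (min_width=14, slack=1)
Line 9: ['so', 'book', 'data'] (min_width=12, slack=3)
Line 10: ['soft', 'salt', 'heart'] (min_width=15, slack=0)
Line 11: ['emerald'] (min_width=7, slack=8)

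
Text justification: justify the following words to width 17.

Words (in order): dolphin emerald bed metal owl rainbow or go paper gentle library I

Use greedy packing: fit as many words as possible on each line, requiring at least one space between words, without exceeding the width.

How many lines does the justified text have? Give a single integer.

Answer: 5

Derivation:
Line 1: ['dolphin', 'emerald'] (min_width=15, slack=2)
Line 2: ['bed', 'metal', 'owl'] (min_width=13, slack=4)
Line 3: ['rainbow', 'or', 'go'] (min_width=13, slack=4)
Line 4: ['paper', 'gentle'] (min_width=12, slack=5)
Line 5: ['library', 'I'] (min_width=9, slack=8)
Total lines: 5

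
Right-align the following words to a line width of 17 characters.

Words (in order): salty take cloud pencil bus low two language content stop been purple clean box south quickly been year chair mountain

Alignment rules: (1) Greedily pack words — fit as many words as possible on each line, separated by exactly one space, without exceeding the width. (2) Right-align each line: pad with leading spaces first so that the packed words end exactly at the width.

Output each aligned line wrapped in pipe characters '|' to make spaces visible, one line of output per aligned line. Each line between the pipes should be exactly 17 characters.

Line 1: ['salty', 'take', 'cloud'] (min_width=16, slack=1)
Line 2: ['pencil', 'bus', 'low'] (min_width=14, slack=3)
Line 3: ['two', 'language'] (min_width=12, slack=5)
Line 4: ['content', 'stop', 'been'] (min_width=17, slack=0)
Line 5: ['purple', 'clean', 'box'] (min_width=16, slack=1)
Line 6: ['south', 'quickly'] (min_width=13, slack=4)
Line 7: ['been', 'year', 'chair'] (min_width=15, slack=2)
Line 8: ['mountain'] (min_width=8, slack=9)

Answer: | salty take cloud|
|   pencil bus low|
|     two language|
|content stop been|
| purple clean box|
|    south quickly|
|  been year chair|
|         mountain|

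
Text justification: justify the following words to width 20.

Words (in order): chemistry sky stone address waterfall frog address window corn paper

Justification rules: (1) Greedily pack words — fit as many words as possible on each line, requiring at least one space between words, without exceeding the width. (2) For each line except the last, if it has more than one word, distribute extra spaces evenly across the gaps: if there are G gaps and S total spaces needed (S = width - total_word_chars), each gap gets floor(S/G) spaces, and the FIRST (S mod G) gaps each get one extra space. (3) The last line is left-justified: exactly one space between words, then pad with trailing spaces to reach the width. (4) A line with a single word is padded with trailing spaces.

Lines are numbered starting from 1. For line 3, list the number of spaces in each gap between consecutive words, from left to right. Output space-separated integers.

Line 1: ['chemistry', 'sky', 'stone'] (min_width=19, slack=1)
Line 2: ['address', 'waterfall'] (min_width=17, slack=3)
Line 3: ['frog', 'address', 'window'] (min_width=19, slack=1)
Line 4: ['corn', 'paper'] (min_width=10, slack=10)

Answer: 2 1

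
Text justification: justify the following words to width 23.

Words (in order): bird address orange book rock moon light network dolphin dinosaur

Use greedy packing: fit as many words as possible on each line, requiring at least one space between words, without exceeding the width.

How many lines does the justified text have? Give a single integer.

Line 1: ['bird', 'address', 'orange'] (min_width=19, slack=4)
Line 2: ['book', 'rock', 'moon', 'light'] (min_width=20, slack=3)
Line 3: ['network', 'dolphin'] (min_width=15, slack=8)
Line 4: ['dinosaur'] (min_width=8, slack=15)
Total lines: 4

Answer: 4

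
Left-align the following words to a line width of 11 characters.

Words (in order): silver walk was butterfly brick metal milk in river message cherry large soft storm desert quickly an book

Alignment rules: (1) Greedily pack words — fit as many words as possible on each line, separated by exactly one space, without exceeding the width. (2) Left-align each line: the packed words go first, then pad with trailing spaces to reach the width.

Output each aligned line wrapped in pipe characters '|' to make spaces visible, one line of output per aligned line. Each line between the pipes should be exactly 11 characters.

Line 1: ['silver', 'walk'] (min_width=11, slack=0)
Line 2: ['was'] (min_width=3, slack=8)
Line 3: ['butterfly'] (min_width=9, slack=2)
Line 4: ['brick', 'metal'] (min_width=11, slack=0)
Line 5: ['milk', 'in'] (min_width=7, slack=4)
Line 6: ['river'] (min_width=5, slack=6)
Line 7: ['message'] (min_width=7, slack=4)
Line 8: ['cherry'] (min_width=6, slack=5)
Line 9: ['large', 'soft'] (min_width=10, slack=1)
Line 10: ['storm'] (min_width=5, slack=6)
Line 11: ['desert'] (min_width=6, slack=5)
Line 12: ['quickly', 'an'] (min_width=10, slack=1)
Line 13: ['book'] (min_width=4, slack=7)

Answer: |silver walk|
|was        |
|butterfly  |
|brick metal|
|milk in    |
|river      |
|message    |
|cherry     |
|large soft |
|storm      |
|desert     |
|quickly an |
|book       |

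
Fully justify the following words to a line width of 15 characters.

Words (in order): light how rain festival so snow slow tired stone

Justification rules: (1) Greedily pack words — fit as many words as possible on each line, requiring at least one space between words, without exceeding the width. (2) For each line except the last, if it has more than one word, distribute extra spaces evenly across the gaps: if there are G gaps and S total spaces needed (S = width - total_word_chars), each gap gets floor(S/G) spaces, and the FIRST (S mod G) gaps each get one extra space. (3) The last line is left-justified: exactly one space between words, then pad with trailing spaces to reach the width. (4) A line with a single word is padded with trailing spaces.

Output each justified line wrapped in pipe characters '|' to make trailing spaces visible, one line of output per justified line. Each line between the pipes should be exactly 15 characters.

Answer: |light  how rain|
|festival     so|
|snow slow tired|
|stone          |

Derivation:
Line 1: ['light', 'how', 'rain'] (min_width=14, slack=1)
Line 2: ['festival', 'so'] (min_width=11, slack=4)
Line 3: ['snow', 'slow', 'tired'] (min_width=15, slack=0)
Line 4: ['stone'] (min_width=5, slack=10)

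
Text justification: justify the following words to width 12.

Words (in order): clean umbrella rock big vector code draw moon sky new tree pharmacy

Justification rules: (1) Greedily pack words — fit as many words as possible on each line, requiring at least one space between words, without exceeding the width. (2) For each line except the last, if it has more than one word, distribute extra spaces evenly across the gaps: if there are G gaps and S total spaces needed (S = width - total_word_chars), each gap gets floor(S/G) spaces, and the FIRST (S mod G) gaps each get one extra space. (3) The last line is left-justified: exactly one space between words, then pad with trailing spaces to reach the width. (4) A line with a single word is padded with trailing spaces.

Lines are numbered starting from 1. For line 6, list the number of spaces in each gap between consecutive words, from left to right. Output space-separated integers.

Answer: 1 1

Derivation:
Line 1: ['clean'] (min_width=5, slack=7)
Line 2: ['umbrella'] (min_width=8, slack=4)
Line 3: ['rock', 'big'] (min_width=8, slack=4)
Line 4: ['vector', 'code'] (min_width=11, slack=1)
Line 5: ['draw', 'moon'] (min_width=9, slack=3)
Line 6: ['sky', 'new', 'tree'] (min_width=12, slack=0)
Line 7: ['pharmacy'] (min_width=8, slack=4)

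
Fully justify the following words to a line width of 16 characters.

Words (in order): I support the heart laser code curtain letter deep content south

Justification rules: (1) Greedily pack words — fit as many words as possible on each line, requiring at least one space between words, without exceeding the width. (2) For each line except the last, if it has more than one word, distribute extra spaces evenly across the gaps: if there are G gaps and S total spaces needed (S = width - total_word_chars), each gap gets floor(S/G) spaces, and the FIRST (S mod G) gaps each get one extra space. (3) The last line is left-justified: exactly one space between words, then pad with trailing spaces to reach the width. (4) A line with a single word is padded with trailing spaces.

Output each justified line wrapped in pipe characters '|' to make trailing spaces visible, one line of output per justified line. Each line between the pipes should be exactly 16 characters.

Answer: |I   support  the|
|heart laser code|
|curtain   letter|
|deep     content|
|south           |

Derivation:
Line 1: ['I', 'support', 'the'] (min_width=13, slack=3)
Line 2: ['heart', 'laser', 'code'] (min_width=16, slack=0)
Line 3: ['curtain', 'letter'] (min_width=14, slack=2)
Line 4: ['deep', 'content'] (min_width=12, slack=4)
Line 5: ['south'] (min_width=5, slack=11)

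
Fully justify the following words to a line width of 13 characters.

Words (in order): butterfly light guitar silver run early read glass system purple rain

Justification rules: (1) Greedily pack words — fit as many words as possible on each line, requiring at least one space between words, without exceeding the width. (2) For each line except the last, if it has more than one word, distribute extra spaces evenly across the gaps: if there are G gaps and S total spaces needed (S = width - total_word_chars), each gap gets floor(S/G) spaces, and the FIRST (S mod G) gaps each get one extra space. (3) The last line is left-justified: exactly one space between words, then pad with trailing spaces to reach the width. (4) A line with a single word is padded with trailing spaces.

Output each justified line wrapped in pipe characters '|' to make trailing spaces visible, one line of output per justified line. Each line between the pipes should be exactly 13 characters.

Answer: |butterfly    |
|light  guitar|
|silver    run|
|early    read|
|glass  system|
|purple rain  |

Derivation:
Line 1: ['butterfly'] (min_width=9, slack=4)
Line 2: ['light', 'guitar'] (min_width=12, slack=1)
Line 3: ['silver', 'run'] (min_width=10, slack=3)
Line 4: ['early', 'read'] (min_width=10, slack=3)
Line 5: ['glass', 'system'] (min_width=12, slack=1)
Line 6: ['purple', 'rain'] (min_width=11, slack=2)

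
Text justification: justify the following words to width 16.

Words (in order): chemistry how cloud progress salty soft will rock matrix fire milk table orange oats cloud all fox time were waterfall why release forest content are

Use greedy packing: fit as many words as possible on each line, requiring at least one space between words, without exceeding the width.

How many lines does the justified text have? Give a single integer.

Line 1: ['chemistry', 'how'] (min_width=13, slack=3)
Line 2: ['cloud', 'progress'] (min_width=14, slack=2)
Line 3: ['salty', 'soft', 'will'] (min_width=15, slack=1)
Line 4: ['rock', 'matrix', 'fire'] (min_width=16, slack=0)
Line 5: ['milk', 'table'] (min_width=10, slack=6)
Line 6: ['orange', 'oats'] (min_width=11, slack=5)
Line 7: ['cloud', 'all', 'fox'] (min_width=13, slack=3)
Line 8: ['time', 'were'] (min_width=9, slack=7)
Line 9: ['waterfall', 'why'] (min_width=13, slack=3)
Line 10: ['release', 'forest'] (min_width=14, slack=2)
Line 11: ['content', 'are'] (min_width=11, slack=5)
Total lines: 11

Answer: 11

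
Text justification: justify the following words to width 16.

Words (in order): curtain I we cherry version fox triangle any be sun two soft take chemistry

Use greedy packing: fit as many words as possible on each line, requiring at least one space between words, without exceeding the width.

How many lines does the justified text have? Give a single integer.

Line 1: ['curtain', 'I', 'we'] (min_width=12, slack=4)
Line 2: ['cherry', 'version'] (min_width=14, slack=2)
Line 3: ['fox', 'triangle', 'any'] (min_width=16, slack=0)
Line 4: ['be', 'sun', 'two', 'soft'] (min_width=15, slack=1)
Line 5: ['take', 'chemistry'] (min_width=14, slack=2)
Total lines: 5

Answer: 5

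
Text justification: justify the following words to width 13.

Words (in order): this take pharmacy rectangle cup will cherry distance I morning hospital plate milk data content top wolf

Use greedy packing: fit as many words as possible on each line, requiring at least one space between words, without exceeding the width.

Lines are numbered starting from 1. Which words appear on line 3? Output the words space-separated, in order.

Line 1: ['this', 'take'] (min_width=9, slack=4)
Line 2: ['pharmacy'] (min_width=8, slack=5)
Line 3: ['rectangle', 'cup'] (min_width=13, slack=0)
Line 4: ['will', 'cherry'] (min_width=11, slack=2)
Line 5: ['distance', 'I'] (min_width=10, slack=3)
Line 6: ['morning'] (min_width=7, slack=6)
Line 7: ['hospital'] (min_width=8, slack=5)
Line 8: ['plate', 'milk'] (min_width=10, slack=3)
Line 9: ['data', 'content'] (min_width=12, slack=1)
Line 10: ['top', 'wolf'] (min_width=8, slack=5)

Answer: rectangle cup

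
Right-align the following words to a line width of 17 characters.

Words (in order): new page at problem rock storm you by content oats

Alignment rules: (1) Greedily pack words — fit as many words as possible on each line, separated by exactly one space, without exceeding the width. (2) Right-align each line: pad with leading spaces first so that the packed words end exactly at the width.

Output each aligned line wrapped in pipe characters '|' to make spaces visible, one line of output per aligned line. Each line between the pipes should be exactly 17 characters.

Line 1: ['new', 'page', 'at'] (min_width=11, slack=6)
Line 2: ['problem', 'rock'] (min_width=12, slack=5)
Line 3: ['storm', 'you', 'by'] (min_width=12, slack=5)
Line 4: ['content', 'oats'] (min_width=12, slack=5)

Answer: |      new page at|
|     problem rock|
|     storm you by|
|     content oats|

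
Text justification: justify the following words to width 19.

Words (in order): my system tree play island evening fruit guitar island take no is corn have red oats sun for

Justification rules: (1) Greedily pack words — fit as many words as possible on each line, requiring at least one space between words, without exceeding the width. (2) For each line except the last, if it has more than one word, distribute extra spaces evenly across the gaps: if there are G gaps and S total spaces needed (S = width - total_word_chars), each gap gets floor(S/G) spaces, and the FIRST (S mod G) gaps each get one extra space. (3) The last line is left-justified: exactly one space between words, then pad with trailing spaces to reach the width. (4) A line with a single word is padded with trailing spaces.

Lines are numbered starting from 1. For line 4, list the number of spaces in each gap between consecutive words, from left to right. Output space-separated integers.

Answer: 3 2 2

Derivation:
Line 1: ['my', 'system', 'tree', 'play'] (min_width=19, slack=0)
Line 2: ['island', 'evening'] (min_width=14, slack=5)
Line 3: ['fruit', 'guitar', 'island'] (min_width=19, slack=0)
Line 4: ['take', 'no', 'is', 'corn'] (min_width=15, slack=4)
Line 5: ['have', 'red', 'oats', 'sun'] (min_width=17, slack=2)
Line 6: ['for'] (min_width=3, slack=16)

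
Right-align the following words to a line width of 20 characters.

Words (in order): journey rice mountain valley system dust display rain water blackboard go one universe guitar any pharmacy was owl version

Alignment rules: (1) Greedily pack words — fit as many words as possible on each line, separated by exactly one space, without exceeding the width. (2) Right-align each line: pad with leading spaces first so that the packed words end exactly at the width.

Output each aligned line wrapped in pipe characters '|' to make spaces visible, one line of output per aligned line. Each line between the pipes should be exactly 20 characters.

Answer: |        journey rice|
|     mountain valley|
| system dust display|
|          rain water|
|   blackboard go one|
| universe guitar any|
|    pharmacy was owl|
|             version|

Derivation:
Line 1: ['journey', 'rice'] (min_width=12, slack=8)
Line 2: ['mountain', 'valley'] (min_width=15, slack=5)
Line 3: ['system', 'dust', 'display'] (min_width=19, slack=1)
Line 4: ['rain', 'water'] (min_width=10, slack=10)
Line 5: ['blackboard', 'go', 'one'] (min_width=17, slack=3)
Line 6: ['universe', 'guitar', 'any'] (min_width=19, slack=1)
Line 7: ['pharmacy', 'was', 'owl'] (min_width=16, slack=4)
Line 8: ['version'] (min_width=7, slack=13)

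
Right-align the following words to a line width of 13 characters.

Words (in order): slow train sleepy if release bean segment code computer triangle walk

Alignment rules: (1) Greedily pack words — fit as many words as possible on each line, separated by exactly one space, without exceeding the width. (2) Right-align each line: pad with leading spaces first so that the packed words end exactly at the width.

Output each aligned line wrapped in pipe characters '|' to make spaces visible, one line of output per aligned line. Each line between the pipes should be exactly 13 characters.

Line 1: ['slow', 'train'] (min_width=10, slack=3)
Line 2: ['sleepy', 'if'] (min_width=9, slack=4)
Line 3: ['release', 'bean'] (min_width=12, slack=1)
Line 4: ['segment', 'code'] (min_width=12, slack=1)
Line 5: ['computer'] (min_width=8, slack=5)
Line 6: ['triangle', 'walk'] (min_width=13, slack=0)

Answer: |   slow train|
|    sleepy if|
| release bean|
| segment code|
|     computer|
|triangle walk|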